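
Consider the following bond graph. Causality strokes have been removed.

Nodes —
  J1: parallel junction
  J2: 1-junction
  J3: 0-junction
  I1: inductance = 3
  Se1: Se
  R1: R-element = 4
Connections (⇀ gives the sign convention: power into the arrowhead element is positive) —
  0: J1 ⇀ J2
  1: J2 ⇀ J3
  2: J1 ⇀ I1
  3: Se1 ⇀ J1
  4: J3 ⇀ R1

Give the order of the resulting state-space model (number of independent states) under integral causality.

β3 →J1  (Se1 (Se) sets effort on bond)
β0 →J2  (J1 effort already set via bond 3)
β2 →I1  (common-e at J1 fixed by 3)
β1 →J3  (J2: last free bond brings flow in)
β4 →R1  (common-e at J3 fixed by 1)

1  (I1 all integral)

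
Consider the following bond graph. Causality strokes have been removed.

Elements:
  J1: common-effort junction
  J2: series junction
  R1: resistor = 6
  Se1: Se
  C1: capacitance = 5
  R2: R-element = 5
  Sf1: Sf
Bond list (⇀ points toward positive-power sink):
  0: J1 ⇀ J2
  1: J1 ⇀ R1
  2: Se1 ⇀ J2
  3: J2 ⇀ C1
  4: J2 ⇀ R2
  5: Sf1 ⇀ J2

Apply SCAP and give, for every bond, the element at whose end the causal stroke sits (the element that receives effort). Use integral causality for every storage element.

b2 stroke at J2  (Se1 fixes effort; stroke away)
b5 stroke at Sf1  (Sf1 fixes flow; stroke at Sf1)
b0 stroke at J2  (J2: bond 5 brought flow, rest push out)
b3 stroke at J2  (common-f at J2 fixed by 5)
b4 stroke at J2  (1-jn J2 has f-setter on 5)
b1 stroke at J1  (J1 needs exactly one e-in)

b0 →J2
b1 →J1
b2 →J2
b3 →J2
b4 →J2
b5 →Sf1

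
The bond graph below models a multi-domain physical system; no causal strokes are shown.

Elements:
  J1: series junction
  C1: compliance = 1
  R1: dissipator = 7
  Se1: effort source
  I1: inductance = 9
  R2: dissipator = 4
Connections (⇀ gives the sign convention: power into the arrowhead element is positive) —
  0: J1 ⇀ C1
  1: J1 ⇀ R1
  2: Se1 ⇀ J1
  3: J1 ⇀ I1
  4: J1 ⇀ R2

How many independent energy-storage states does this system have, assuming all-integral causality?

bond 2 |J1  (source Se1 imposes e)
bond 0 |J1  (C1: C, integral causality)
bond 3 |I1  (I1 integral (f out))
bond 1 |J1  (common-f at J1 fixed by 3)
bond 4 |J1  (common-f at J1 fixed by 3)

2  (C1, I1 all integral)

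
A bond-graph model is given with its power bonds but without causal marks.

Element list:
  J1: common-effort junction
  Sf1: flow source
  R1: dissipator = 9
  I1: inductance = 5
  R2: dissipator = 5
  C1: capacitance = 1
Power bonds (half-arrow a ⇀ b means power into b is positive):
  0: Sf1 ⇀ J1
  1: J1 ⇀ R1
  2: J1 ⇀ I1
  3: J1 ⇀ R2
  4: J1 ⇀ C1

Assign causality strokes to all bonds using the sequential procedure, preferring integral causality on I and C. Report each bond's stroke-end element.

bond 0 stroke at Sf1  (Sf1: flow source, stroke at near end)
bond 2 stroke at I1  (I1: I, integral causality)
bond 4 stroke at J1  (prefer integral on C1)
bond 1 stroke at R1  (0-jn J1 has e-setter on 4)
bond 3 stroke at R2  (J1: bond 4 brought effort, rest push out)

β0 stroke at Sf1
β1 stroke at R1
β2 stroke at I1
β3 stroke at R2
β4 stroke at J1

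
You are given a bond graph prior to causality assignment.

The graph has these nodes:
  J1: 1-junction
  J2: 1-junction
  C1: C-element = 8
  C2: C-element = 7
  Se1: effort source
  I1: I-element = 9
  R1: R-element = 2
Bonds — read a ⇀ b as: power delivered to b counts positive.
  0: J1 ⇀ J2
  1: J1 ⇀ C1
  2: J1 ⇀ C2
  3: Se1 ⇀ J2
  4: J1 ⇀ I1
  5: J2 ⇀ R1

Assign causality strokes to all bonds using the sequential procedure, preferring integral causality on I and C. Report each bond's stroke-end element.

bond 3 |J2  (source Se1 imposes e)
bond 1 |J1  (C1 integral (e out))
bond 2 |J1  (prefer integral on C2)
bond 4 |I1  (I1 outputs flow p/I1)
bond 0 |J1  (J1: bond 4 brought flow, rest push out)
bond 5 |J2  (J2 flow already set via bond 0)

bond 0 stroke at J1
bond 1 stroke at J1
bond 2 stroke at J1
bond 3 stroke at J2
bond 4 stroke at I1
bond 5 stroke at J2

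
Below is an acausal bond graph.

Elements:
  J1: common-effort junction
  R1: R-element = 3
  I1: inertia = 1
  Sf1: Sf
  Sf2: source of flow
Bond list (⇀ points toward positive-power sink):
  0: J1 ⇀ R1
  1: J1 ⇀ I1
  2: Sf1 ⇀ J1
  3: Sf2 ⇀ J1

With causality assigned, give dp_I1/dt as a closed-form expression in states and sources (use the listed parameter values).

bond 2 stroke→Sf1  (Sf1 (Sf) sets flow on bond)
bond 3 stroke→Sf2  (Sf2: flow source, stroke at near end)
bond 1 stroke→I1  (prefer integral on I1)
bond 0 stroke→J1  (closing 0-jn rule on J1)

dp_I1/dt = 3*F_Sf1 + 3*F_Sf2 - 3*p_I1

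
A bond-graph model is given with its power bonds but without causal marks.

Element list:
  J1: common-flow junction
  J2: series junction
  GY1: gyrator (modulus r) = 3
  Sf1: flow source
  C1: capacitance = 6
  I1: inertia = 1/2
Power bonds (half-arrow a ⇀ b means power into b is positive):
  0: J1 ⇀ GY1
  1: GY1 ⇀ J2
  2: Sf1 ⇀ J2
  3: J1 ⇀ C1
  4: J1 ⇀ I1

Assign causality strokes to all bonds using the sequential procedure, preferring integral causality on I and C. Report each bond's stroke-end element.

β2 stroke at Sf1  (source Sf1 imposes f)
β1 stroke at J2  (J2 flow already set via bond 2)
β0 stroke at J1  (through GY1, causality inverts; strokes same side of GY1)
β3 stroke at J1  (prefer integral on C1)
β4 stroke at I1  (J1: last free bond brings flow in)

bond 0 |J1
bond 1 |J2
bond 2 |Sf1
bond 3 |J1
bond 4 |I1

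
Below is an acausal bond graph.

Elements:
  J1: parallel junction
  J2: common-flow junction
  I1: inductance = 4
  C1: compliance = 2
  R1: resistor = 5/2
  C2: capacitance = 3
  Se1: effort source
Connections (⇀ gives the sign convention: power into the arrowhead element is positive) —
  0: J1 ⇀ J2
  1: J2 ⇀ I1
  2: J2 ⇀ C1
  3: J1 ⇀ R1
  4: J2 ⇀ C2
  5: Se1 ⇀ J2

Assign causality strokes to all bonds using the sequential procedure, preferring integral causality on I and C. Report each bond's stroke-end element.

#0 stroke→J2
#1 stroke→I1
#2 stroke→J2
#3 stroke→J1
#4 stroke→J2
#5 stroke→J2

bond 5 |J2  (source Se1 imposes e)
bond 1 |I1  (I1: I, integral causality)
bond 0 |J2  (common-f at J2 fixed by 1)
bond 2 |J2  (J2: bond 1 brought flow, rest push out)
bond 4 |J2  (J2 flow already set via bond 1)
bond 3 |J1  (J1: last free bond brings effort in)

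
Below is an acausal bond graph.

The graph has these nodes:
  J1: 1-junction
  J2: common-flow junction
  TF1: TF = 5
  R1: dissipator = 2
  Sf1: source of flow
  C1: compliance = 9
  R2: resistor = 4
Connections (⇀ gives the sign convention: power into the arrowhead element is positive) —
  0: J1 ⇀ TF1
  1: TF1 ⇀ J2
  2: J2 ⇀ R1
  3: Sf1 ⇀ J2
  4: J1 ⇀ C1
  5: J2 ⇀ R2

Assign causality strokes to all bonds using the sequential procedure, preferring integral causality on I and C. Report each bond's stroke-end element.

β0 stroke at TF1
β1 stroke at J2
β2 stroke at J2
β3 stroke at Sf1
β4 stroke at J1
β5 stroke at J2

#3 stroke→Sf1  (Sf1 (Sf) sets flow on bond)
#1 stroke→J2  (J2: bond 3 brought flow, rest push out)
#2 stroke→J2  (common-f at J2 fixed by 3)
#5 stroke→J2  (1-jn J2 has f-setter on 3)
#0 stroke→TF1  (TF1: transformer flips bond 1)
#4 stroke→J1  (common-f at J1 fixed by 0)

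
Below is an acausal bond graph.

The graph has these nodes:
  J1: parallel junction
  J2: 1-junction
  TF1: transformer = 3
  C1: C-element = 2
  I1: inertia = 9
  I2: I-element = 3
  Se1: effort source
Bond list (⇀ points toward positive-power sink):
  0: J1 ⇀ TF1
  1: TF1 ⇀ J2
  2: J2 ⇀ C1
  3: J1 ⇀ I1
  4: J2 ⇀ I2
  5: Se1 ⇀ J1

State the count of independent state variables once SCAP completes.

bond 5 →J1  (source Se1 imposes e)
bond 0 →TF1  (J1 effort already set via bond 5)
bond 3 →I1  (J1 effort already set via bond 5)
bond 1 →J2  (through TF1, causality passes straight; one stroke at TF1)
bond 2 →J2  (C1 integral (e out))
bond 4 →I2  (only one flow-in slot at J2)

3  (C1, I1, I2 all integral)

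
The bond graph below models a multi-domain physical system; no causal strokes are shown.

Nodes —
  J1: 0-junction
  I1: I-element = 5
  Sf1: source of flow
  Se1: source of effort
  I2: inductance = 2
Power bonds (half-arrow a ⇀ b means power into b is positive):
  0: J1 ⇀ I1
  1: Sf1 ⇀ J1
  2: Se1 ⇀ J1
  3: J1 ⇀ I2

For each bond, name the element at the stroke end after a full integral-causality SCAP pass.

bond 0 stroke at I1
bond 1 stroke at Sf1
bond 2 stroke at J1
bond 3 stroke at I2

b1 |Sf1  (Sf1 (Sf) sets flow on bond)
b2 |J1  (Se1: effort source, stroke at far end)
b0 |I1  (0-jn J1 has e-setter on 2)
b3 |I2  (common-e at J1 fixed by 2)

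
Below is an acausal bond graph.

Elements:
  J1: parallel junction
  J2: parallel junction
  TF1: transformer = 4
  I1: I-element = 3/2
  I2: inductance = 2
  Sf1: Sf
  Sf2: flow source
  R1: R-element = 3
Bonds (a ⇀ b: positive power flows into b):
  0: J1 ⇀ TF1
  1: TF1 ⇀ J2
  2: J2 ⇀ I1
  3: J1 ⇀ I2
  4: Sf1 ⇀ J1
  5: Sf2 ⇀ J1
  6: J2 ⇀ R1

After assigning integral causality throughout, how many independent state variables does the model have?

b4 stroke at Sf1  (Sf1: flow source, stroke at near end)
b5 stroke at Sf2  (Sf2 (Sf) sets flow on bond)
b2 stroke at I1  (prefer integral on I1)
b3 stroke at I2  (I2 outputs flow p/I2)
b0 stroke at J1  (only one effort-in slot at J1)
b1 stroke at TF1  (through TF1, causality passes straight; one stroke at TF1)
b6 stroke at J2  (J2: last free bond brings effort in)

2  (I1, I2 all integral)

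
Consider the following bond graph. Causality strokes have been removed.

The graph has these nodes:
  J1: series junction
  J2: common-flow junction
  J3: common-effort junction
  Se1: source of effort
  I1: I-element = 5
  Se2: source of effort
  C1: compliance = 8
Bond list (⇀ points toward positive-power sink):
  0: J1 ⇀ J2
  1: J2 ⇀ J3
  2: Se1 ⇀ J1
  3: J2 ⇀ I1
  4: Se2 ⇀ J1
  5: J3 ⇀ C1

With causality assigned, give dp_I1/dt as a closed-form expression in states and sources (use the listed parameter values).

dp_I1/dt = E_Se1 + E_Se2 - q_C1/8

bond 2 |J1  (source Se1 imposes e)
bond 4 |J1  (Se2: effort source, stroke at far end)
bond 0 |J2  (only one flow-in slot at J1)
bond 3 |I1  (I1 outputs flow p/I1)
bond 1 |J2  (J2: bond 3 brought flow, rest push out)
bond 5 |J3  (J3: last free bond brings effort in)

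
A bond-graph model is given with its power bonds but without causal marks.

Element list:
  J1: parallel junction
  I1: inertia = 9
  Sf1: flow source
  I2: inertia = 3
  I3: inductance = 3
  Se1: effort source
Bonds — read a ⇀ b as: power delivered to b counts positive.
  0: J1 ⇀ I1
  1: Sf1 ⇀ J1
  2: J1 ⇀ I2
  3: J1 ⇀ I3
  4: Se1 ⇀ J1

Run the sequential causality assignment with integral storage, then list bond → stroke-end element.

b1 →Sf1  (Sf1: flow source, stroke at near end)
b4 →J1  (source Se1 imposes e)
b0 →I1  (common-e at J1 fixed by 4)
b2 →I2  (J1 effort already set via bond 4)
b3 →I3  (common-e at J1 fixed by 4)

bond 0 stroke at I1
bond 1 stroke at Sf1
bond 2 stroke at I2
bond 3 stroke at I3
bond 4 stroke at J1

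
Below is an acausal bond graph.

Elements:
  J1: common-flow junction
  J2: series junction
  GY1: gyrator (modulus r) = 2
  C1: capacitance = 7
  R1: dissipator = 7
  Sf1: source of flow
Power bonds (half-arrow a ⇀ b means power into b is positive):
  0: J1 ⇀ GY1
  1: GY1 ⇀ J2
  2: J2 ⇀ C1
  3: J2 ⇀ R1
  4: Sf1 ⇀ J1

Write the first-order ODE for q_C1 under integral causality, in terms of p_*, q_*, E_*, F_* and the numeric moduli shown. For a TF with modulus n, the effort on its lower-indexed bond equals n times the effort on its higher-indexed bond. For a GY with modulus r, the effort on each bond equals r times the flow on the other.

bond 4 stroke→Sf1  (Sf1: flow source, stroke at near end)
bond 0 stroke→J1  (common-f at J1 fixed by 4)
bond 1 stroke→J2  (GY GY1: same side as bond 0)
bond 2 stroke→J2  (C1 outputs effort q/C1)
bond 3 stroke→R1  (J2: last free bond brings flow in)

dq_C1/dt = 2*F_Sf1/7 - q_C1/49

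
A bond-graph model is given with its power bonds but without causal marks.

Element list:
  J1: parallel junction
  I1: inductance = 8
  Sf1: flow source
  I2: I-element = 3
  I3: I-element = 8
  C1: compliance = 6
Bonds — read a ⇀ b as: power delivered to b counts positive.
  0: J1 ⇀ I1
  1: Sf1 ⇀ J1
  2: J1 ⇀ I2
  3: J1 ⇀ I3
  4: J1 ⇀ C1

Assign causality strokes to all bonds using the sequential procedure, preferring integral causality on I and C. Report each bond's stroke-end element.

#0 |I1
#1 |Sf1
#2 |I2
#3 |I3
#4 |J1

β1 |Sf1  (source Sf1 imposes f)
β0 |I1  (I1 outputs flow p/I1)
β2 |I2  (I2 integral (f out))
β3 |I3  (I3: I, integral causality)
β4 |J1  (only one effort-in slot at J1)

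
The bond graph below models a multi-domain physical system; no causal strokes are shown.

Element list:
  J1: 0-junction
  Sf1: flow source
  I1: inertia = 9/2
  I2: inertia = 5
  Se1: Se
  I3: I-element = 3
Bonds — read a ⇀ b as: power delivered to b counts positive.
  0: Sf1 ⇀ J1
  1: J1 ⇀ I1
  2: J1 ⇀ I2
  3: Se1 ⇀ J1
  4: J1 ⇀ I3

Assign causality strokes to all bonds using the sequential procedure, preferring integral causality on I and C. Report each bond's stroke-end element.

bond 0 stroke at Sf1  (source Sf1 imposes f)
bond 3 stroke at J1  (Se1 fixes effort; stroke away)
bond 1 stroke at I1  (J1 effort already set via bond 3)
bond 2 stroke at I2  (J1 effort already set via bond 3)
bond 4 stroke at I3  (J1 effort already set via bond 3)

b0 |Sf1
b1 |I1
b2 |I2
b3 |J1
b4 |I3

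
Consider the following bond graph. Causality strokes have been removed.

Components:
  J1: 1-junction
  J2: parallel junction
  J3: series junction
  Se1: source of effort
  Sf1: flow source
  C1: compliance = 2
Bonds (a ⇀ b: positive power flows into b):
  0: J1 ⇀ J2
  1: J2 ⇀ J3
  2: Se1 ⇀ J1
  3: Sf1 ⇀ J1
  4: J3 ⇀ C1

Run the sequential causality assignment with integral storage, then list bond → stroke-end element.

b2 |J1  (Se1 fixes effort; stroke away)
b3 |Sf1  (Sf1: flow source, stroke at near end)
b0 |J1  (1-jn J1 has f-setter on 3)
b1 |J2  (J2: last free bond brings effort in)
b4 |J3  (J3 flow already set via bond 1)

β0 stroke→J1
β1 stroke→J2
β2 stroke→J1
β3 stroke→Sf1
β4 stroke→J3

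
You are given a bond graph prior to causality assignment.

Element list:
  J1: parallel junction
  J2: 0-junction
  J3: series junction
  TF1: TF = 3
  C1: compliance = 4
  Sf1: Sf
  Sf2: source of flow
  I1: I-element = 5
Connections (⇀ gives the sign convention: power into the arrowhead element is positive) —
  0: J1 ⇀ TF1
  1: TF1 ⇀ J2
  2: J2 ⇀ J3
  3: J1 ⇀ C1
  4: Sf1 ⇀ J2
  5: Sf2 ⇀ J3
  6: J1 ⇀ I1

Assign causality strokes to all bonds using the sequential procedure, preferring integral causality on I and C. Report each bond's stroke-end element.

b0 stroke→TF1
b1 stroke→J2
b2 stroke→J3
b3 stroke→J1
b4 stroke→Sf1
b5 stroke→Sf2
b6 stroke→I1

#4 |Sf1  (Sf1: flow source, stroke at near end)
#5 |Sf2  (Sf2 (Sf) sets flow on bond)
#2 |J3  (J3: bond 5 brought flow, rest push out)
#1 |J2  (J2 needs exactly one e-in)
#0 |TF1  (TF TF1: opposite of bond 1)
#3 |J1  (prefer integral on C1)
#6 |I1  (J1: bond 3 brought effort, rest push out)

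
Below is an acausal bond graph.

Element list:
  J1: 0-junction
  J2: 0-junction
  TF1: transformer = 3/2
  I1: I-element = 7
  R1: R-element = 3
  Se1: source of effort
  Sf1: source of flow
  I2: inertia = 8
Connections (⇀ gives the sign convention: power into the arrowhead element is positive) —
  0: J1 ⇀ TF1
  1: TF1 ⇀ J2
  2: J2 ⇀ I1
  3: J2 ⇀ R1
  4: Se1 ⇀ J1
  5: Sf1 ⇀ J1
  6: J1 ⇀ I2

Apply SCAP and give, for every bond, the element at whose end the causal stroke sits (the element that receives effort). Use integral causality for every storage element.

b4 →J1  (Se1 (Se) sets effort on bond)
b5 →Sf1  (Sf1: flow source, stroke at near end)
b0 →TF1  (J1: bond 4 brought effort, rest push out)
b6 →I2  (J1: bond 4 brought effort, rest push out)
b1 →J2  (TF1 one-in-one-out from 0)
b2 →I1  (J2: bond 1 brought effort, rest push out)
b3 →R1  (common-e at J2 fixed by 1)

β0 stroke→TF1
β1 stroke→J2
β2 stroke→I1
β3 stroke→R1
β4 stroke→J1
β5 stroke→Sf1
β6 stroke→I2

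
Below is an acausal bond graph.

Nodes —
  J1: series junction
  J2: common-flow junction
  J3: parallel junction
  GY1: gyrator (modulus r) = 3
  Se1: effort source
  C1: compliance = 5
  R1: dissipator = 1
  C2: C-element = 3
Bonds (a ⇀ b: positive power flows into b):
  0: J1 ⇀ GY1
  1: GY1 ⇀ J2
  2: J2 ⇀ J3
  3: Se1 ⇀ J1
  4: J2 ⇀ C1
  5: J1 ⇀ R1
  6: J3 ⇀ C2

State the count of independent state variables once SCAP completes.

2  (C1, C2 all integral)

bond 3 →J1  (Se1 (Se) sets effort on bond)
bond 4 →J2  (C1: C, integral causality)
bond 6 →J3  (C2: C, integral causality)
bond 2 →J2  (J3: bond 6 brought effort, rest push out)
bond 1 →GY1  (only one flow-in slot at J2)
bond 0 →GY1  (GY GY1: same side as bond 1)
bond 5 →J1  (1-jn J1 has f-setter on 0)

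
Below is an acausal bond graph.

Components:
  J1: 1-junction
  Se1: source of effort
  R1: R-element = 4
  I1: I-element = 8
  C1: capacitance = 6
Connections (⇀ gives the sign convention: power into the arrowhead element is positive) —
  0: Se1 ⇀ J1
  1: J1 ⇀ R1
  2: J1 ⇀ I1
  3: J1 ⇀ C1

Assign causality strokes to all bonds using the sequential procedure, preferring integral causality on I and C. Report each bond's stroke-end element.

#0 |J1
#1 |J1
#2 |I1
#3 |J1

b0 |J1  (Se1 fixes effort; stroke away)
b2 |I1  (I1 integral (f out))
b1 |J1  (J1: bond 2 brought flow, rest push out)
b3 |J1  (common-f at J1 fixed by 2)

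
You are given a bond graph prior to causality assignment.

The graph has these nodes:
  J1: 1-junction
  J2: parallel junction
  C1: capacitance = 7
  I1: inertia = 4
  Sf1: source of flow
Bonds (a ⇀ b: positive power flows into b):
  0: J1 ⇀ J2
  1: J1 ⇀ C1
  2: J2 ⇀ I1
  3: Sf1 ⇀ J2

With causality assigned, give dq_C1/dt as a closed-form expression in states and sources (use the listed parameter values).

b3 stroke at Sf1  (Sf1 fixes flow; stroke at Sf1)
b1 stroke at J1  (C1 integral (e out))
b0 stroke at J2  (closing 1-jn rule on J1)
b2 stroke at I1  (J2: bond 0 brought effort, rest push out)

dq_C1/dt = -F_Sf1 + p_I1/4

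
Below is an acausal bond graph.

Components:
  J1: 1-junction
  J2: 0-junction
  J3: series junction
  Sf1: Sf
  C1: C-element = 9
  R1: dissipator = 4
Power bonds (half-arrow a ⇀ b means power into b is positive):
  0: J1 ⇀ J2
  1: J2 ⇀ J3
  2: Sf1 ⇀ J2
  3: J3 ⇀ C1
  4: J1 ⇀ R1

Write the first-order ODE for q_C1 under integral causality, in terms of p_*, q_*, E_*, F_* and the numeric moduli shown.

dq_C1/dt = F_Sf1 - q_C1/36

β2 |Sf1  (Sf1 (Sf) sets flow on bond)
β3 |J3  (C1: C, integral causality)
β1 |J2  (only one flow-in slot at J3)
β0 |J1  (0-jn J2 has e-setter on 1)
β4 |R1  (closing 1-jn rule on J1)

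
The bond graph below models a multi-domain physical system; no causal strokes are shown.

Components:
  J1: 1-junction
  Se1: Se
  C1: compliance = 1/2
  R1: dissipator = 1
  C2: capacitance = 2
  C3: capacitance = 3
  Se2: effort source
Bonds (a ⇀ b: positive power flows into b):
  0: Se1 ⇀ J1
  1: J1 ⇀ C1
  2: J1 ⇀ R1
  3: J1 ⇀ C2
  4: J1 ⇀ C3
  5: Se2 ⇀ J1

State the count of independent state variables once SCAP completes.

3  (C1, C2, C3 all integral)

bond 0 stroke at J1  (Se1 fixes effort; stroke away)
bond 5 stroke at J1  (Se2: effort source, stroke at far end)
bond 1 stroke at J1  (prefer integral on C1)
bond 3 stroke at J1  (C2 integral (e out))
bond 4 stroke at J1  (C3 integral (e out))
bond 2 stroke at R1  (J1: last free bond brings flow in)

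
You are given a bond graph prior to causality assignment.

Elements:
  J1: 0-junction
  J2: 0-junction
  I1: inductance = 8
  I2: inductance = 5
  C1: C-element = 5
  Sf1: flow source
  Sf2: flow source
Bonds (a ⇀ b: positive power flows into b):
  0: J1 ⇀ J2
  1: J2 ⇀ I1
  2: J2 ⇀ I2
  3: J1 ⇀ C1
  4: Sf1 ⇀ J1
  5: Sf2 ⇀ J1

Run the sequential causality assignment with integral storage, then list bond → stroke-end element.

β0 |J2
β1 |I1
β2 |I2
β3 |J1
β4 |Sf1
β5 |Sf2

b4 stroke→Sf1  (source Sf1 imposes f)
b5 stroke→Sf2  (Sf2 fixes flow; stroke at Sf2)
b1 stroke→I1  (I1: I, integral causality)
b2 stroke→I2  (I2: I, integral causality)
b0 stroke→J2  (J2: last free bond brings effort in)
b3 stroke→J1  (only one effort-in slot at J1)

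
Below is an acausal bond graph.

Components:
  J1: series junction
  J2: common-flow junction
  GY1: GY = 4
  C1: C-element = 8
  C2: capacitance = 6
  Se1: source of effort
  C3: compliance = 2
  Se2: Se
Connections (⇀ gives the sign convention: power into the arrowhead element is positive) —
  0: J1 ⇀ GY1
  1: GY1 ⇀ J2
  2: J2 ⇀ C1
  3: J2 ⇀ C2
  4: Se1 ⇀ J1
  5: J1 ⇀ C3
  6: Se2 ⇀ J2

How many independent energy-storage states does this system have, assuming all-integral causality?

bond 4 stroke→J1  (Se1 (Se) sets effort on bond)
bond 6 stroke→J2  (Se2 fixes effort; stroke away)
bond 2 stroke→J2  (C1: C, integral causality)
bond 3 stroke→J2  (C2 outputs effort q/C2)
bond 1 stroke→GY1  (J2: last free bond brings flow in)
bond 0 stroke→GY1  (GY GY1: same side as bond 1)
bond 5 stroke→J1  (J1 flow already set via bond 0)

3  (C1, C2, C3 all integral)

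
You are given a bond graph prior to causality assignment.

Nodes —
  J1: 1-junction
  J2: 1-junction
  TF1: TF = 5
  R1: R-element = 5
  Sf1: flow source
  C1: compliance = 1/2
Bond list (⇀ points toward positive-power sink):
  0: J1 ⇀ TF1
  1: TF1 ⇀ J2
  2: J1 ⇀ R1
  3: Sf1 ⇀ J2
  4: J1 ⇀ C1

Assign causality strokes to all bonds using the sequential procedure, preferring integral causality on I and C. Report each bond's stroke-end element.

β3 stroke at Sf1  (source Sf1 imposes f)
β1 stroke at J2  (J2 flow already set via bond 3)
β0 stroke at TF1  (through TF1, causality passes straight; one stroke at TF1)
β2 stroke at J1  (J1 flow already set via bond 0)
β4 stroke at J1  (1-jn J1 has f-setter on 0)

β0 stroke at TF1
β1 stroke at J2
β2 stroke at J1
β3 stroke at Sf1
β4 stroke at J1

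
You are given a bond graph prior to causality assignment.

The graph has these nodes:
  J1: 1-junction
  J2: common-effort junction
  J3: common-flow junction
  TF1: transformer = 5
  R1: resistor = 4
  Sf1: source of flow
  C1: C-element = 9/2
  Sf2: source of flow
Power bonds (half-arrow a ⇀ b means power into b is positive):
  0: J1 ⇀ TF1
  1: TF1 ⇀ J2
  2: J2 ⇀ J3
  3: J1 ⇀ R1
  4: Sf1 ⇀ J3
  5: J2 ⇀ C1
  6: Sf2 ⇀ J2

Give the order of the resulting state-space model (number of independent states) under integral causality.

β4 stroke→Sf1  (Sf1 (Sf) sets flow on bond)
β6 stroke→Sf2  (Sf2 (Sf) sets flow on bond)
β2 stroke→J3  (J3: bond 4 brought flow, rest push out)
β5 stroke→J2  (C1: C, integral causality)
β1 stroke→TF1  (0-jn J2 has e-setter on 5)
β0 stroke→J1  (TF TF1: opposite of bond 1)
β3 stroke→R1  (J1 needs exactly one f-in)

1  (C1 all integral)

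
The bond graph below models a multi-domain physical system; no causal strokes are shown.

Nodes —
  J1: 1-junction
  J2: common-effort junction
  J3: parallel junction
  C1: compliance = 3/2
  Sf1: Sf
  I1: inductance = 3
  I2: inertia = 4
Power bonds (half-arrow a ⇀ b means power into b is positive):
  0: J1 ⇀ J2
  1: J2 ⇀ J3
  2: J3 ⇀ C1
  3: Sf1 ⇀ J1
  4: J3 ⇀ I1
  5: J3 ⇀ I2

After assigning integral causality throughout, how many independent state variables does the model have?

#3 stroke at Sf1  (Sf1 fixes flow; stroke at Sf1)
#0 stroke at J1  (1-jn J1 has f-setter on 3)
#1 stroke at J2  (closing 0-jn rule on J2)
#2 stroke at J3  (C1: C, integral causality)
#4 stroke at I1  (common-e at J3 fixed by 2)
#5 stroke at I2  (J3: bond 2 brought effort, rest push out)

3  (C1, I1, I2 all integral)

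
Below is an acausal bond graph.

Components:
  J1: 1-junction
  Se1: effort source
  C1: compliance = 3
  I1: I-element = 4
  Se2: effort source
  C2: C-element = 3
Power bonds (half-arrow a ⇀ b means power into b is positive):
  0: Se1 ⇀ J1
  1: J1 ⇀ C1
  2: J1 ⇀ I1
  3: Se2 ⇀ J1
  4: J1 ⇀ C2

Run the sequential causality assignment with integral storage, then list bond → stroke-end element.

bond 0 stroke→J1  (Se1: effort source, stroke at far end)
bond 3 stroke→J1  (source Se2 imposes e)
bond 1 stroke→J1  (C1 outputs effort q/C1)
bond 2 stroke→I1  (I1 outputs flow p/I1)
bond 4 stroke→J1  (J1: bond 2 brought flow, rest push out)

#0 |J1
#1 |J1
#2 |I1
#3 |J1
#4 |J1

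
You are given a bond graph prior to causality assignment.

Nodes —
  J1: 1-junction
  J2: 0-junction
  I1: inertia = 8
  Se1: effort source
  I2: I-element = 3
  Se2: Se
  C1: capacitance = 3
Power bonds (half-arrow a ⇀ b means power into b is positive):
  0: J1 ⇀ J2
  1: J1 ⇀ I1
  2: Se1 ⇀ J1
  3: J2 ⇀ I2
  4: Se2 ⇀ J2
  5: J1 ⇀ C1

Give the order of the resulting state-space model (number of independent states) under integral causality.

3  (C1, I1, I2 all integral)

bond 2 |J1  (Se1: effort source, stroke at far end)
bond 4 |J2  (Se2 (Se) sets effort on bond)
bond 0 |J1  (J2 effort already set via bond 4)
bond 3 |I2  (0-jn J2 has e-setter on 4)
bond 1 |I1  (I1: I, integral causality)
bond 5 |J1  (J1 flow already set via bond 1)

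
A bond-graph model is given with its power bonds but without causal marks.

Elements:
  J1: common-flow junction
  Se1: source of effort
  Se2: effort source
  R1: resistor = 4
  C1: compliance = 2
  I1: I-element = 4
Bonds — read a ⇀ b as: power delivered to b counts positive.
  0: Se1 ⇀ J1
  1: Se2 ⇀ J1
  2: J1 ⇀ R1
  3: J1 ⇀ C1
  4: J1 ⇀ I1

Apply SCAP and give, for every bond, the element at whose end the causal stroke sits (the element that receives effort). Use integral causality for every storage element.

#0 stroke at J1
#1 stroke at J1
#2 stroke at J1
#3 stroke at J1
#4 stroke at I1

#0 →J1  (source Se1 imposes e)
#1 →J1  (Se2 (Se) sets effort on bond)
#3 →J1  (prefer integral on C1)
#4 →I1  (prefer integral on I1)
#2 →J1  (J1: bond 4 brought flow, rest push out)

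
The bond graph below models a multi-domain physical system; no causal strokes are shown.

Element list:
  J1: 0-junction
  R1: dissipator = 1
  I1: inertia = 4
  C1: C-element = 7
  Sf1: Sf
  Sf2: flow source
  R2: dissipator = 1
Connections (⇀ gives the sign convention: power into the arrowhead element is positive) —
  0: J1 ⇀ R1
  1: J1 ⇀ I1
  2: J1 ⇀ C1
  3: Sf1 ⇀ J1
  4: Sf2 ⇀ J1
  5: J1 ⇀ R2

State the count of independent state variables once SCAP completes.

#3 →Sf1  (Sf1 fixes flow; stroke at Sf1)
#4 →Sf2  (Sf2 (Sf) sets flow on bond)
#1 →I1  (prefer integral on I1)
#2 →J1  (prefer integral on C1)
#0 →R1  (J1: bond 2 brought effort, rest push out)
#5 →R2  (0-jn J1 has e-setter on 2)

2  (C1, I1 all integral)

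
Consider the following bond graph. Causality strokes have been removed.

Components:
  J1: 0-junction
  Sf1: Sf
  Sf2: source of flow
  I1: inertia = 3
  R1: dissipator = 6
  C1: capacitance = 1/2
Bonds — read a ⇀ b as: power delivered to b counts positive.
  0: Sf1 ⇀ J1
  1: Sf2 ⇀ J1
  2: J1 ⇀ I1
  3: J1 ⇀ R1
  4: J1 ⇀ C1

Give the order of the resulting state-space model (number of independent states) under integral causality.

2  (C1, I1 all integral)

β0 |Sf1  (source Sf1 imposes f)
β1 |Sf2  (Sf2 fixes flow; stroke at Sf2)
β2 |I1  (I1 integral (f out))
β4 |J1  (C1: C, integral causality)
β3 |R1  (common-e at J1 fixed by 4)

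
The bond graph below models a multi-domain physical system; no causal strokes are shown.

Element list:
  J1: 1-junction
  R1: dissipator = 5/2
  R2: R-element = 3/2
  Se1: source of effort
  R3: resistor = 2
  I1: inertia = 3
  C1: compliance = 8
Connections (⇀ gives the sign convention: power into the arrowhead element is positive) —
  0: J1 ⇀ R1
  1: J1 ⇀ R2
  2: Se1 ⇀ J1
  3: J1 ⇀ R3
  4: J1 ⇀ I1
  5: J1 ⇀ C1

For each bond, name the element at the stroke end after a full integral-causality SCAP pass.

β2 stroke→J1  (source Se1 imposes e)
β4 stroke→I1  (prefer integral on I1)
β0 stroke→J1  (J1: bond 4 brought flow, rest push out)
β1 stroke→J1  (J1: bond 4 brought flow, rest push out)
β3 stroke→J1  (J1 flow already set via bond 4)
β5 stroke→J1  (1-jn J1 has f-setter on 4)

bond 0 |J1
bond 1 |J1
bond 2 |J1
bond 3 |J1
bond 4 |I1
bond 5 |J1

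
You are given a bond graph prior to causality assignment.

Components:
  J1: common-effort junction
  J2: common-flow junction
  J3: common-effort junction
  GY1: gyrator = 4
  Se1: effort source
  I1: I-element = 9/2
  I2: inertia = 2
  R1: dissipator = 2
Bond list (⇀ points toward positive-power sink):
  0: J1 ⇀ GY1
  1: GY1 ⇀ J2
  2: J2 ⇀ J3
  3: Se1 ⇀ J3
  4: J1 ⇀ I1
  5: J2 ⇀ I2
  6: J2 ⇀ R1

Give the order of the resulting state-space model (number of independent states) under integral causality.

β3 →J3  (Se1: effort source, stroke at far end)
β2 →J2  (common-e at J3 fixed by 3)
β4 →I1  (I1 integral (f out))
β0 →J1  (closing 0-jn rule on J1)
β1 →J2  (through GY1, causality inverts; strokes same side of GY1)
β5 →I2  (I2 integral (f out))
β6 →J2  (1-jn J2 has f-setter on 5)

2  (I1, I2 all integral)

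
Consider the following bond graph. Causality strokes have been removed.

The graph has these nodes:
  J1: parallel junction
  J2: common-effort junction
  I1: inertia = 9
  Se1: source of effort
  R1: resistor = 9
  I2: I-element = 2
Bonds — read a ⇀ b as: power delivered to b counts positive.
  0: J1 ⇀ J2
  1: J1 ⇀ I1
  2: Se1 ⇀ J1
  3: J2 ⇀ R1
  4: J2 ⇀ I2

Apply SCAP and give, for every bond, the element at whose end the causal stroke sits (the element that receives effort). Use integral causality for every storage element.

#0 |J2
#1 |I1
#2 |J1
#3 |R1
#4 |I2

β2 |J1  (Se1 fixes effort; stroke away)
β0 |J2  (J1 effort already set via bond 2)
β1 |I1  (J1 effort already set via bond 2)
β3 |R1  (0-jn J2 has e-setter on 0)
β4 |I2  (0-jn J2 has e-setter on 0)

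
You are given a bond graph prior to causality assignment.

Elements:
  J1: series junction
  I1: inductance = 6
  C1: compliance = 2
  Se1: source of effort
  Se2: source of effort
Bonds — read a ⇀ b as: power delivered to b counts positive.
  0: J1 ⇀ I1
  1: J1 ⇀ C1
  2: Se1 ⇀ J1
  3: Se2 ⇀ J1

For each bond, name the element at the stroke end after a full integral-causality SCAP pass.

bond 2 stroke→J1  (Se1: effort source, stroke at far end)
bond 3 stroke→J1  (Se2 fixes effort; stroke away)
bond 0 stroke→I1  (prefer integral on I1)
bond 1 stroke→J1  (J1: bond 0 brought flow, rest push out)

bond 0 |I1
bond 1 |J1
bond 2 |J1
bond 3 |J1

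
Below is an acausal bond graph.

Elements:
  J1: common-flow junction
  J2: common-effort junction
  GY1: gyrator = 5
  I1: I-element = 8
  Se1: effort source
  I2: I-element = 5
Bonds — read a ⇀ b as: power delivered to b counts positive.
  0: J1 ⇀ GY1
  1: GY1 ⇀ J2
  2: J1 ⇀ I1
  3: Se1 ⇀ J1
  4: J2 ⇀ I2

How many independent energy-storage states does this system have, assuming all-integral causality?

2  (I1, I2 all integral)

b3 →J1  (Se1 (Se) sets effort on bond)
b2 →I1  (I1 integral (f out))
b0 →J1  (common-f at J1 fixed by 2)
b1 →J2  (GY GY1: same side as bond 0)
b4 →I2  (J2: bond 1 brought effort, rest push out)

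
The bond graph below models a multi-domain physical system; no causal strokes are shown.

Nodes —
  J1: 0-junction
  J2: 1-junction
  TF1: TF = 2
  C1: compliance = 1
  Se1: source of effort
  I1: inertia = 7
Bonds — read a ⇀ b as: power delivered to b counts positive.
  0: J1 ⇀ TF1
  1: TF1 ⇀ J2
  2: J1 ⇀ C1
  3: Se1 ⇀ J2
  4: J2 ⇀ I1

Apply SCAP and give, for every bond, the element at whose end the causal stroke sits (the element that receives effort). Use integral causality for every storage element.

β3 stroke→J2  (Se1 fixes effort; stroke away)
β2 stroke→J1  (C1 outputs effort q/C1)
β0 stroke→TF1  (common-e at J1 fixed by 2)
β1 stroke→J2  (TF1: transformer flips bond 0)
β4 stroke→I1  (only one flow-in slot at J2)

#0 stroke at TF1
#1 stroke at J2
#2 stroke at J1
#3 stroke at J2
#4 stroke at I1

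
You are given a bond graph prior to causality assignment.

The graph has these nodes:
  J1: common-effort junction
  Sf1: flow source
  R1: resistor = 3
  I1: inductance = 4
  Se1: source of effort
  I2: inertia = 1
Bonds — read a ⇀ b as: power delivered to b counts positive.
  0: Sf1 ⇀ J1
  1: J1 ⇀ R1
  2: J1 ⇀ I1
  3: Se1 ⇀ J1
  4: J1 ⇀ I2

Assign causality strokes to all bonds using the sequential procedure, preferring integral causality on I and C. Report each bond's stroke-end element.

β0 stroke at Sf1
β1 stroke at R1
β2 stroke at I1
β3 stroke at J1
β4 stroke at I2

#0 stroke→Sf1  (Sf1: flow source, stroke at near end)
#3 stroke→J1  (source Se1 imposes e)
#1 stroke→R1  (common-e at J1 fixed by 3)
#2 stroke→I1  (J1: bond 3 brought effort, rest push out)
#4 stroke→I2  (J1 effort already set via bond 3)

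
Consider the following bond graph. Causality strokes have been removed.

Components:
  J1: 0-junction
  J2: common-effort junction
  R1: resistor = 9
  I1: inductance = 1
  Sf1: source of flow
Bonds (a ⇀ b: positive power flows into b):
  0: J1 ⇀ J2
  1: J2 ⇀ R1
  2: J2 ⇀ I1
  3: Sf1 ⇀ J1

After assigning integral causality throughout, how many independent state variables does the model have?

#3 stroke→Sf1  (Sf1: flow source, stroke at near end)
#0 stroke→J1  (J1 needs exactly one e-in)
#2 stroke→I1  (I1: I, integral causality)
#1 stroke→J2  (J2 needs exactly one e-in)

1  (I1 all integral)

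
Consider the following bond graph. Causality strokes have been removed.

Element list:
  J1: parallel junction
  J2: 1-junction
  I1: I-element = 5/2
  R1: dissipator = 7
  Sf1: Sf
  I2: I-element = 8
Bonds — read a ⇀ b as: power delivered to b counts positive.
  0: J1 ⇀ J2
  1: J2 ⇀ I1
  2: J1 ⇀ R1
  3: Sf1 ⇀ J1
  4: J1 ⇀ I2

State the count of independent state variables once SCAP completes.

b3 →Sf1  (Sf1: flow source, stroke at near end)
b1 →I1  (I1: I, integral causality)
b0 →J2  (1-jn J2 has f-setter on 1)
b4 →I2  (I2 outputs flow p/I2)
b2 →J1  (only one effort-in slot at J1)

2  (I1, I2 all integral)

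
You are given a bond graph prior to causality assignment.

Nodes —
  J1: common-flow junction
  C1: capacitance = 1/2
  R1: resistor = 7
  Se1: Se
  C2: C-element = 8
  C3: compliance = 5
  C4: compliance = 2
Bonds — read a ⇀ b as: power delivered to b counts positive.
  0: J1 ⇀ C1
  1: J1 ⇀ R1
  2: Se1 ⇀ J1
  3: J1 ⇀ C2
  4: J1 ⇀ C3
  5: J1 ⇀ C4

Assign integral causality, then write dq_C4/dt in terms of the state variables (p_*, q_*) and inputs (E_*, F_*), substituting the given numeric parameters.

dq_C4/dt = E_Se1/7 - 2*q_C1/7 - q_C2/56 - q_C3/35 - q_C4/14

bond 2 →J1  (source Se1 imposes e)
bond 0 →J1  (C1 outputs effort q/C1)
bond 3 →J1  (prefer integral on C2)
bond 4 →J1  (prefer integral on C3)
bond 5 →J1  (C4 integral (e out))
bond 1 →R1  (J1: last free bond brings flow in)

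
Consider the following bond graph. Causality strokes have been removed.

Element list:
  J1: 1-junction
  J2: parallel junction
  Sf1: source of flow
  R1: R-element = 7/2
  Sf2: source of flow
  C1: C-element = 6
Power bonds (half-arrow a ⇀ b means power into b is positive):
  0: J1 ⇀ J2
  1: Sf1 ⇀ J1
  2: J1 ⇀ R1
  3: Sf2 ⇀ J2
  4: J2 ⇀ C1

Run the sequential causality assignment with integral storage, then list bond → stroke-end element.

β0 stroke at J1
β1 stroke at Sf1
β2 stroke at J1
β3 stroke at Sf2
β4 stroke at J2

bond 1 |Sf1  (source Sf1 imposes f)
bond 3 |Sf2  (Sf2: flow source, stroke at near end)
bond 0 |J1  (J1: bond 1 brought flow, rest push out)
bond 2 |J1  (J1: bond 1 brought flow, rest push out)
bond 4 |J2  (only one effort-in slot at J2)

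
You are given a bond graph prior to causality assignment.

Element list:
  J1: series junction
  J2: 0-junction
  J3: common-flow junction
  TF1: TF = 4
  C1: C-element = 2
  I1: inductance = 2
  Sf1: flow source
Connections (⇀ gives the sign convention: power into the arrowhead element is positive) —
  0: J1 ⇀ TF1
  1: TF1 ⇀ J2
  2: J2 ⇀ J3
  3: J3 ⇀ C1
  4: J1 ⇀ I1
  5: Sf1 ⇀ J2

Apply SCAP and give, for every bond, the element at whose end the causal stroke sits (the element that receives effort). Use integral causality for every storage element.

bond 0 →J1
bond 1 →TF1
bond 2 →J2
bond 3 →J3
bond 4 →I1
bond 5 →Sf1

#5 →Sf1  (source Sf1 imposes f)
#3 →J3  (C1 integral (e out))
#2 →J2  (closing 1-jn rule on J3)
#1 →TF1  (common-e at J2 fixed by 2)
#0 →J1  (through TF1, causality passes straight; one stroke at TF1)
#4 →I1  (J1 needs exactly one f-in)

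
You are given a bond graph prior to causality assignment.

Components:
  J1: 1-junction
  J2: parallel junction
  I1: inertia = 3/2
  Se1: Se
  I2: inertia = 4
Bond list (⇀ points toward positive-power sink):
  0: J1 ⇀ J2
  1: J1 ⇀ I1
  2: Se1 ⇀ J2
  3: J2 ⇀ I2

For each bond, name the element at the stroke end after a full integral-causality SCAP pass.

#0 stroke→J1
#1 stroke→I1
#2 stroke→J2
#3 stroke→I2

#2 stroke→J2  (Se1 fixes effort; stroke away)
#0 stroke→J1  (J2: bond 2 brought effort, rest push out)
#3 stroke→I2  (common-e at J2 fixed by 2)
#1 stroke→I1  (closing 1-jn rule on J1)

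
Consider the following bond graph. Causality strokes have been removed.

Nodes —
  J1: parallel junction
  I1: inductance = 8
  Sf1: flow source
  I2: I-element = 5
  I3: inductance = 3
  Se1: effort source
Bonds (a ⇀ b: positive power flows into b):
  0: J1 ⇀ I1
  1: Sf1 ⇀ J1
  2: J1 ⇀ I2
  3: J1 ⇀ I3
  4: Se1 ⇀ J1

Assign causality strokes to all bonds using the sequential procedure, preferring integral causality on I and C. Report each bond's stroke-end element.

b1 →Sf1  (Sf1 (Sf) sets flow on bond)
b4 →J1  (Se1 fixes effort; stroke away)
b0 →I1  (J1 effort already set via bond 4)
b2 →I2  (J1: bond 4 brought effort, rest push out)
b3 →I3  (J1: bond 4 brought effort, rest push out)

b0 →I1
b1 →Sf1
b2 →I2
b3 →I3
b4 →J1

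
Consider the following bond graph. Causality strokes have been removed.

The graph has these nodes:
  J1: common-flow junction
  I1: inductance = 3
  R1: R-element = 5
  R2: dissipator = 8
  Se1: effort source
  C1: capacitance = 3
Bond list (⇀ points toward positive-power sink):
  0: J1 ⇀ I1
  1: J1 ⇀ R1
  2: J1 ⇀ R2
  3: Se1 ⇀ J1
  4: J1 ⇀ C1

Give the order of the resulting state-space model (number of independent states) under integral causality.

2  (C1, I1 all integral)

β3 →J1  (Se1: effort source, stroke at far end)
β0 →I1  (I1 outputs flow p/I1)
β1 →J1  (common-f at J1 fixed by 0)
β2 →J1  (1-jn J1 has f-setter on 0)
β4 →J1  (1-jn J1 has f-setter on 0)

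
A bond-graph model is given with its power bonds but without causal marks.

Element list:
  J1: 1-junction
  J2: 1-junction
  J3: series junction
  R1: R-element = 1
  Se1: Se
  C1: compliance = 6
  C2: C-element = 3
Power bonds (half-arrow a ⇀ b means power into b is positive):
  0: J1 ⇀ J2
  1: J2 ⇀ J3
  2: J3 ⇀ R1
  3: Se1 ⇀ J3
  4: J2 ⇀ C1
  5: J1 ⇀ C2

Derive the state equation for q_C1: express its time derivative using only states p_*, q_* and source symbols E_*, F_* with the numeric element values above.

dq_C1/dt = E_Se1 - q_C1/6 - q_C2/3

b3 →J3  (source Se1 imposes e)
b4 →J2  (C1: C, integral causality)
b5 →J1  (prefer integral on C2)
b0 →J2  (closing 1-jn rule on J1)
b1 →J3  (J2 needs exactly one f-in)
b2 →R1  (closing 1-jn rule on J3)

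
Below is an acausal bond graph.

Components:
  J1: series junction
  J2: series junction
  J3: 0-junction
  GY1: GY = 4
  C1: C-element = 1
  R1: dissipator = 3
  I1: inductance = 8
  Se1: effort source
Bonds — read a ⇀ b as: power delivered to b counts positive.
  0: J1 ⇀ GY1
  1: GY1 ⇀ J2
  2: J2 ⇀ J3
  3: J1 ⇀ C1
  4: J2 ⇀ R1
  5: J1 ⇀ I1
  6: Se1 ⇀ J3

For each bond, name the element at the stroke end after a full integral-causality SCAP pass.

#0 stroke→J1
#1 stroke→J2
#2 stroke→J2
#3 stroke→J1
#4 stroke→R1
#5 stroke→I1
#6 stroke→J3

#6 |J3  (Se1 fixes effort; stroke away)
#2 |J2  (0-jn J3 has e-setter on 6)
#3 |J1  (C1 integral (e out))
#5 |I1  (I1 integral (f out))
#0 |J1  (1-jn J1 has f-setter on 5)
#1 |J2  (GY1: gyrator matches bond 0)
#4 |R1  (J2: last free bond brings flow in)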